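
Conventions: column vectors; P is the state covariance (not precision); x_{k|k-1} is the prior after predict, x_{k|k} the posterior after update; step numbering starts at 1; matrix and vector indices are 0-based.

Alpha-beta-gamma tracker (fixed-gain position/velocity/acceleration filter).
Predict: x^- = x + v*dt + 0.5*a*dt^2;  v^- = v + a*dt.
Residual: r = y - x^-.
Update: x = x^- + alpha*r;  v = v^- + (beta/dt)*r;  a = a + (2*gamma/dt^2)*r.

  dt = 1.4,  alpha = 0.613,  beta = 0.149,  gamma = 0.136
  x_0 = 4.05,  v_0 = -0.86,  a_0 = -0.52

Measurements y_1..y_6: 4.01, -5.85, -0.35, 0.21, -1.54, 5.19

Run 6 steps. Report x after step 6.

x_post = 1.9879

step 1: x_pred=2.3364  r=1.6736  x^+=3.3623  v^+=-1.4099  a^+=-0.2877
step 2: x_pred=1.1065  r=-6.9565  x^+=-3.1578  v^+=-2.5531  a^+=-1.2531
step 3: x_pred=-7.9602  r=7.6102  x^+=-3.2952  v^+=-3.4975  a^+=-0.1970
step 4: x_pred=-8.3848  r=8.5948  x^+=-3.1162  v^+=-2.8586  a^+=0.9957
step 5: x_pred=-6.1425  r=4.6025  x^+=-3.3212  v^+=-0.9748  a^+=1.6344
step 6: x_pred=-3.0841  r=8.2741  x^+=1.9879  v^+=2.1940  a^+=2.7827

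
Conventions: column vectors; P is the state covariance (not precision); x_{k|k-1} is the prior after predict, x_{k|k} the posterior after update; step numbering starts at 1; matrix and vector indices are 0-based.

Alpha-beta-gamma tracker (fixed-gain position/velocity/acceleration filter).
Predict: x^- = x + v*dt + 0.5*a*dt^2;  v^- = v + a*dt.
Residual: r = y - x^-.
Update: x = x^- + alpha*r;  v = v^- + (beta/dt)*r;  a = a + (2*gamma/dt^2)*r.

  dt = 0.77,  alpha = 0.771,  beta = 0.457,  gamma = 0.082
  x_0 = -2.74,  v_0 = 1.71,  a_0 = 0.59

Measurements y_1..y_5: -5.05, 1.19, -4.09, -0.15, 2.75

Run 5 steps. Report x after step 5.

step 1: x_pred=-1.2484  r=-3.8016  x^+=-4.1794  v^+=-0.0920  a^+=-0.4615
step 2: x_pred=-4.3871  r=5.5771  x^+=-0.0872  v^+=2.8627  a^+=1.0811
step 3: x_pred=2.4376  r=-6.5276  x^+=-2.5952  v^+=-0.1791  a^+=-0.7245
step 4: x_pred=-2.9478  r=2.7978  x^+=-0.7907  v^+=0.9236  a^+=0.0494
step 5: x_pred=-0.0649  r=2.8149  x^+=2.1054  v^+=2.6323  a^+=0.8280

x_post = 2.1054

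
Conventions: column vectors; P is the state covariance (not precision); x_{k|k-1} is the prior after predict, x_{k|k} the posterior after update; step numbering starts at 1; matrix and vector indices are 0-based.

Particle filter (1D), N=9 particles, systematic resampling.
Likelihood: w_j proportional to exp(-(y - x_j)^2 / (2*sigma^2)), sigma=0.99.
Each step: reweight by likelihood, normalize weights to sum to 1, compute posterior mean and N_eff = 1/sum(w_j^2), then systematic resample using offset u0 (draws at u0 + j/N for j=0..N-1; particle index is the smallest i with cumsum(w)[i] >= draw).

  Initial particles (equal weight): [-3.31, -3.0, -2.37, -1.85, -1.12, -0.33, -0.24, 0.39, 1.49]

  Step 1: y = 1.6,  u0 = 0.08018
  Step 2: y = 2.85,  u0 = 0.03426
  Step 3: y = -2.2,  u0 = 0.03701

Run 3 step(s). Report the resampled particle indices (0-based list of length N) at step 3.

step 1: w=[0.0000, 0.0000, 0.0002, 0.0013, 0.0126, 0.0821, 0.0977, 0.2603, 0.5459]  mean=0.8474  Neff=2.6166  idx=[5, 6, 7, 7, 8, 8, 8, 8, 8]
step 2: w=[0.0028, 0.0037, 0.0222, 0.0222, 0.1898, 0.1898, 0.1898, 0.1898, 0.1898]  mean=1.4295  Neff=5.5213  idx=[3, 4, 5, 5, 6, 6, 7, 8, 8]
step 3: w=[0.8092, 0.0239, 0.0239, 0.0239, 0.0239, 0.0239, 0.0239, 0.0239, 0.0239]  mean=0.5999  Neff=1.5167  idx=[0, 0, 0, 0, 0, 0, 0, 1, 5]

resampled_idx = [0, 0, 0, 0, 0, 0, 0, 1, 5]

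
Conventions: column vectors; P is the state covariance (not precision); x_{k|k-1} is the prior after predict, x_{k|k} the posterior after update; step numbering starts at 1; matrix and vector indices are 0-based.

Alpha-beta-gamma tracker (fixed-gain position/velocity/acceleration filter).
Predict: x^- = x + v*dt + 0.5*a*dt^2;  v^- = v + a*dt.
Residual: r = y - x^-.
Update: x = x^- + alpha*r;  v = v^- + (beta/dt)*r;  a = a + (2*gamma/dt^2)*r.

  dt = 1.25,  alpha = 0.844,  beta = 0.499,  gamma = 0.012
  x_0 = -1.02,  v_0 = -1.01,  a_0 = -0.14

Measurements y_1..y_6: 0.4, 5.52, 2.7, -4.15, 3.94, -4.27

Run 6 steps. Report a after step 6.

step 1: x_pred=-2.3919  r=2.7919  x^+=-0.0355  v^+=-0.0705  a^+=-0.0971
step 2: x_pred=-0.1995  r=5.7195  x^+=4.6278  v^+=2.0913  a^+=-0.0093
step 3: x_pred=7.2347  r=-4.5347  x^+=3.4074  v^+=0.2695  a^+=-0.0789
step 4: x_pred=3.6827  r=-7.8327  x^+=-2.9281  v^+=-2.9559  a^+=-0.1992
step 5: x_pred=-6.7787  r=10.7187  x^+=2.2679  v^+=1.0739  a^+=-0.0346
step 6: x_pred=3.5833  r=-7.8533  x^+=-3.0449  v^+=-2.1043  a^+=-0.1552

a_post = -0.1552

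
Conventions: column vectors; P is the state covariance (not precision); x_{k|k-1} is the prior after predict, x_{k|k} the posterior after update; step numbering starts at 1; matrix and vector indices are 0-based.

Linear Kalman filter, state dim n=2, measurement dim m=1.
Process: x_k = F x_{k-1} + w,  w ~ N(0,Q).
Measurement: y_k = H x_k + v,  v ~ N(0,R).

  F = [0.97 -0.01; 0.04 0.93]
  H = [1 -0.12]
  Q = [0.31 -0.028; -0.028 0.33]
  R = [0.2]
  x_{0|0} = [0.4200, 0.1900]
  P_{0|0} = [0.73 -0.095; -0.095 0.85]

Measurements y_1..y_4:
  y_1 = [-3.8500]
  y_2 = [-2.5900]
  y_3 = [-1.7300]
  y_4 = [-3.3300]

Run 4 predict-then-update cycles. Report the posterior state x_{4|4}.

x_post = [-2.8429, 0.5025]

step 1: x^-=[0.4055, 0.1935]  P^-=[0.9988 -0.0932; -0.0932 1.0593]  S=[1.2364]  K=[0.8169; -0.1782]  nu=[-4.2323]  x^+=[-3.0517, 0.9478]  P^+=[0.1738 0.0868; 0.0868 1.0200]
step 2: x^-=[-2.9696, 0.7594]  P^-=[0.4719 0.0475; 0.0475 1.2189]  S=[0.6781]  K=[0.6876; -0.1457]  nu=[0.4707]  x^+=[-2.6459, 0.6908]  P^+=[0.1514 0.1154; 0.1154 1.2045]
step 3: x^-=[-2.5735, 0.5366]  P^-=[0.4503 0.0707; 0.0707 1.3806]  S=[0.6532]  K=[0.6764; -0.1453]  nu=[0.9079]  x^+=[-1.9594, 0.4046]  P^+=[0.1515 0.1349; 0.1349 1.3668]
step 4: x^-=[-1.9047, 0.2979]  P^-=[0.4500 0.0868; 0.0868 1.5225]  S=[0.6511]  K=[0.6752; -0.1472]  nu=[-1.3896]  x^+=[-2.8429, 0.5025]  P^+=[0.1532 0.1516; 0.1516 1.5083]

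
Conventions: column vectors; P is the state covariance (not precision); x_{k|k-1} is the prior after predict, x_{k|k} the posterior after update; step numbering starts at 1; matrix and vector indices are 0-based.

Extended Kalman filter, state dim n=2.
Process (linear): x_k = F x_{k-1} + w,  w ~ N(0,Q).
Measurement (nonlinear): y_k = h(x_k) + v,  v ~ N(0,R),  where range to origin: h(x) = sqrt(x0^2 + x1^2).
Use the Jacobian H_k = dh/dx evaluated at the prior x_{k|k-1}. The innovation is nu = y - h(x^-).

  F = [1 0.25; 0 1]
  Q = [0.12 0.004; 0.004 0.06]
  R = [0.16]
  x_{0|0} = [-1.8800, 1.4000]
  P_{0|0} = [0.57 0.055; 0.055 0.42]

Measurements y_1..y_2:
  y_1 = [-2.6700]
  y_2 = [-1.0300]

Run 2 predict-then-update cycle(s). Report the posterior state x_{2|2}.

step 1: x^-=[-1.5300, 1.4000]  P^-=[0.7438 0.1640; 0.1640 0.4800]  H_jac=[-0.7378 0.6751]  S=[0.6202]  K=[-0.7062; 0.3274]  nu=[-4.7439]  x^+=[1.8202, -0.1531]  P^+=[0.4344 0.3074; 0.3074 0.4135]
step 2: x^-=[1.7819, -0.1531]  P^-=[0.7340 0.4148; 0.4148 0.4735]  H_jac=[0.9963 -0.0856]  S=[0.8213]  K=[0.8471; 0.4538]  nu=[-2.8185]  x^+=[-0.6057, -1.4321]  P^+=[0.1445 0.0990; 0.0990 0.3044]

x_post = [-0.6057, -1.4321]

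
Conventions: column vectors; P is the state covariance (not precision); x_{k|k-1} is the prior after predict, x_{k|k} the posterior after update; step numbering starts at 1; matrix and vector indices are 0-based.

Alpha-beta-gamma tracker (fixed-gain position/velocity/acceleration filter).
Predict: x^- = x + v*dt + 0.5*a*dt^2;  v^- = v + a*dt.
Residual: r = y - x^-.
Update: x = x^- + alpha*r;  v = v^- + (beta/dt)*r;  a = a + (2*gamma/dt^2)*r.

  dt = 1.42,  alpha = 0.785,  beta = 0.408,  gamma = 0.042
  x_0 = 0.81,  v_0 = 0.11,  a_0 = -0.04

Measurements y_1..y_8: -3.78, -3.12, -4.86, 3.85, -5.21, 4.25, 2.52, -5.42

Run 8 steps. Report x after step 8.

x_post = -3.1642

step 1: x_pred=0.9259  r=-4.7059  x^+=-2.7682  v^+=-1.2989  a^+=-0.2360
step 2: x_pred=-4.8507  r=1.7307  x^+=-3.4921  v^+=-1.1368  a^+=-0.1639
step 3: x_pred=-5.2717  r=0.4117  x^+=-4.9485  v^+=-1.2513  a^+=-0.1468
step 4: x_pred=-6.8734  r=10.7234  x^+=1.5445  v^+=1.6213  a^+=0.2999
step 5: x_pred=4.1491  r=-9.3591  x^+=-3.1978  v^+=-0.6419  a^+=-0.0900
step 6: x_pred=-4.2000  r=8.4500  x^+=2.4333  v^+=1.6582  a^+=0.2621
step 7: x_pred=5.0522  r=-2.5322  x^+=3.0644  v^+=1.3028  a^+=0.1566
step 8: x_pred=5.0723  r=-10.4923  x^+=-3.1642  v^+=-1.4895  a^+=-0.2805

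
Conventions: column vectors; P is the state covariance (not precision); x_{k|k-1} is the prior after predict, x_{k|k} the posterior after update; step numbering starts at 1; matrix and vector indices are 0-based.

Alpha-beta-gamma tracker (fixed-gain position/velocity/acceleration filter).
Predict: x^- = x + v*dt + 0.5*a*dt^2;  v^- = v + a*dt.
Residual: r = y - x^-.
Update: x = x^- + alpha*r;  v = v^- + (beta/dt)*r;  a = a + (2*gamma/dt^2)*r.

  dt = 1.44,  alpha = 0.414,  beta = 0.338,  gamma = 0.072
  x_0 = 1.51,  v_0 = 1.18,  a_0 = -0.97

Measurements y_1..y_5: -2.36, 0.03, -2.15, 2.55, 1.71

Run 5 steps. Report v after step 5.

v_post = 0.7289

step 1: x_pred=2.2035  r=-4.5635  x^+=0.3142  v^+=-1.2880  a^+=-1.2869
step 2: x_pred=-2.8747  r=2.9047  x^+=-1.6722  v^+=-2.4593  a^+=-1.0852
step 3: x_pred=-6.3387  r=4.1887  x^+=-4.6046  v^+=-3.0388  a^+=-0.7943
step 4: x_pred=-9.8040  r=12.3540  x^+=-4.6894  v^+=-1.2829  a^+=0.0636
step 5: x_pred=-6.4708  r=8.1808  x^+=-3.0840  v^+=0.7289  a^+=0.6317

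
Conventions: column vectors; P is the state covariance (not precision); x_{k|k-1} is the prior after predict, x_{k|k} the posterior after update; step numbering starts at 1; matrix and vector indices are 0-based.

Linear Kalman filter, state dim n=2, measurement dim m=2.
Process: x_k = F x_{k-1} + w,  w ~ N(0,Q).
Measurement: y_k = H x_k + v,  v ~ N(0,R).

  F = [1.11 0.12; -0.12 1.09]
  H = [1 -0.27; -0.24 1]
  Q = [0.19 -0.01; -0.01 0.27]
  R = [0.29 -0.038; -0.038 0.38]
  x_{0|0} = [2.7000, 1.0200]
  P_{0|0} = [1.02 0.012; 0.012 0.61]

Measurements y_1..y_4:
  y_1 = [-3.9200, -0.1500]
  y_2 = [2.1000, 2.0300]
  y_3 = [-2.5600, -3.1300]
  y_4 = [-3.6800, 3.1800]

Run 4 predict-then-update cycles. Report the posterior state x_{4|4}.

step 1: x^-=[3.1194, 0.7878]  P^-=[1.4587 -0.0517; -0.0517 1.0063]  S=[1.8500 -0.7149; -0.7149 1.4951]  K=[0.8491 0.1372; 0.1085 0.7332]  nu=[-6.8267, -0.1891]  x^+=[-2.7028, -0.0916]  P^+=[0.2635 0.0831; 0.0831 0.2944]
step 2: x^-=[-3.0111, 0.2245]  P^-=[0.5410 0.0928; 0.0928 0.6019]  S=[0.8248 -0.2316; -0.2316 0.9685]  K=[0.6590 0.1193; 0.0895 0.6199]  nu=[5.1718, 1.0828]  x^+=[0.5265, 1.3584]  P^+=[0.2054 0.0696; 0.0696 0.2488]
step 3: x^-=[0.7474, 1.4175]  P^-=[0.4652 0.0784; 0.0784 0.5504]  S=[0.7530 -0.2148; -0.2148 0.9196]  K=[0.6207 0.1088; 0.0767 0.5960]  nu=[-2.9247, -4.3682]  x^+=[-1.5433, -1.4104]  P^+=[0.1932 0.0641; 0.0641 0.2390]
step 4: x^-=[-1.8823, -1.3521]  P^-=[0.4485 0.0722; 0.0722 0.5399]  S=[0.7389 -0.2146; -0.2146 0.9111]  K=[0.6111 0.1050; 0.0719 0.5905]  nu=[-2.1628, 4.0804]  x^+=[-2.7756, 0.9019]  P^+=[0.1901 0.0623; 0.0623 0.2366]

x_post = [-2.7756, 0.9019]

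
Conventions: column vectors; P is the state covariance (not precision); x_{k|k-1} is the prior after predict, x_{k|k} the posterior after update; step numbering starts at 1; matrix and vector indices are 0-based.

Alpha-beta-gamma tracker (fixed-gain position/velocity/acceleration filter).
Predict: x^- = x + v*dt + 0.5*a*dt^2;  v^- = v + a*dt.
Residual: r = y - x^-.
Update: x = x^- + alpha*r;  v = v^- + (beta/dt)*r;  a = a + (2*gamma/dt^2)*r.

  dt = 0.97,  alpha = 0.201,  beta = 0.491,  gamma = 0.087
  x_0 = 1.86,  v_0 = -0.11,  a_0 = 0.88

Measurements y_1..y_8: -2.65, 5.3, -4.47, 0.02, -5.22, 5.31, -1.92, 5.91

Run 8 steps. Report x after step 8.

step 1: x_pred=2.1673  r=-4.8173  x^+=1.1990  v^+=-1.6948  a^+=-0.0109
step 2: x_pred=-0.4501  r=5.7501  x^+=0.7057  v^+=1.2052  a^+=1.0525
step 3: x_pred=2.3699  r=-6.8399  x^+=0.9951  v^+=-1.2361  a^+=-0.2124
step 4: x_pred=-0.3039  r=0.3239  x^+=-0.2388  v^+=-1.2782  a^+=-0.1525
step 5: x_pred=-1.5504  r=-3.6696  x^+=-2.2880  v^+=-3.2836  a^+=-0.8311
step 6: x_pred=-5.8641  r=11.1741  x^+=-3.6181  v^+=1.5663  a^+=1.2353
step 7: x_pred=-1.5176  r=-0.4024  x^+=-1.5985  v^+=2.5609  a^+=1.1609
step 8: x_pred=1.4317  r=4.4783  x^+=2.3318  v^+=5.9538  a^+=1.9890

x_post = 2.3318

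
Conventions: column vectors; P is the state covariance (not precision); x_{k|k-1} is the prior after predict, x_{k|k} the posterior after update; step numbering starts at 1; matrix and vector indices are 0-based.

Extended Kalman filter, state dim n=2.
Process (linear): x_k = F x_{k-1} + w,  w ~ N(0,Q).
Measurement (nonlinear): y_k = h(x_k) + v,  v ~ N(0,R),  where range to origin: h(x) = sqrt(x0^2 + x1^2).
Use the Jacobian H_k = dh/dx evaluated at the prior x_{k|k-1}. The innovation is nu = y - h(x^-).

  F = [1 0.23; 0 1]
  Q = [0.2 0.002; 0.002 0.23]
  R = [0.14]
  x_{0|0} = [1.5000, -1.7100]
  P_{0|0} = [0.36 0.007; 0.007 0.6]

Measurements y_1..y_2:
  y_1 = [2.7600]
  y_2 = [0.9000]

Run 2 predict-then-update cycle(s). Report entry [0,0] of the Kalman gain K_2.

step 1: x^-=[1.1067, -1.7100]  P^-=[0.5950 0.1470; 0.1470 0.8300]  H_jac=[0.5433 -0.8395]  S=[0.7665]  K=[0.2607; -0.8049]  nu=[0.7231]  x^+=[1.2952, -2.2920]  P^+=[0.5429 0.3079; 0.3079 0.3335]
step 2: x^-=[0.7681, -2.2920]  P^-=[0.9021 0.3865; 0.3865 0.5635]  H_jac=[0.3177 -0.9482]  S=[0.5047]  K=[-0.1583; -0.8152]  nu=[-1.5173]  x^+=[1.0082, -1.0552]  P^+=[0.8895 0.3214; 0.3214 0.2281]

K[0,0] = -0.1583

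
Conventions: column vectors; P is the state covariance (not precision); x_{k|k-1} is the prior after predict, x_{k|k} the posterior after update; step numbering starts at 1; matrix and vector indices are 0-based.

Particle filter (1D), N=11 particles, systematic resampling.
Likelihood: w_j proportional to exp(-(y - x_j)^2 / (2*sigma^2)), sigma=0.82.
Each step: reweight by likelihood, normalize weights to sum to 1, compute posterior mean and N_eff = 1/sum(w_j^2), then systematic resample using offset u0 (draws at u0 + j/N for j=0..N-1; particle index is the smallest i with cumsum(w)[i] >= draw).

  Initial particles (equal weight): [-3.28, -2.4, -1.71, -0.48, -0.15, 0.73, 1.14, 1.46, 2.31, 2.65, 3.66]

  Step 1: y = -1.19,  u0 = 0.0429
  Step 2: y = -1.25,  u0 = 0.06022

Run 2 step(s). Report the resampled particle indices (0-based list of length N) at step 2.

resampled_idx = [1, 2, 3, 3, 4, 5, 6, 7, 8, 8, 10]

step 1: w=[0.0161, 0.1394, 0.3385, 0.2845, 0.1852, 0.0267, 0.0073, 0.0022, 0.0000, 0.0000, 0.0000]  mean=-1.0992  Neff=3.9949  idx=[1, 1, 2, 2, 2, 3, 3, 3, 3, 4, 4]
step 2: w=[0.0558, 0.0558, 0.1276, 0.1276, 0.1276, 0.0961, 0.0961, 0.0961, 0.0961, 0.0607, 0.0607]  mean=-1.1250  Neff=10.0677  idx=[1, 2, 3, 3, 4, 5, 6, 7, 8, 8, 10]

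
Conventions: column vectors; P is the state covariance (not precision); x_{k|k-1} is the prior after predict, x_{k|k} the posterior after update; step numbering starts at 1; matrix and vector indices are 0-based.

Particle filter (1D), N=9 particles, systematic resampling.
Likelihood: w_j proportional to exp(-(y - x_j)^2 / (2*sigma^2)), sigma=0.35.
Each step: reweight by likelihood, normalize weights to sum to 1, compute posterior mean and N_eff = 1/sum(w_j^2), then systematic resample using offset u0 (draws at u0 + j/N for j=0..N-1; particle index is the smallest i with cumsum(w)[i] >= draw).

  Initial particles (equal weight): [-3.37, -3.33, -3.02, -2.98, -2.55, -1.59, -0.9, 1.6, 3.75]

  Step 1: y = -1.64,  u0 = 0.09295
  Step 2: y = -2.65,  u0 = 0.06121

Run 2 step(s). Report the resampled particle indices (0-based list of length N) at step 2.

resampled_idx = [0, 1, 2, 3, 4, 4, 5, 6, 7]

step 1: w=[0.0000, 0.0000, 0.0004, 0.0006, 0.0301, 0.8744, 0.0945, 0.0000, 0.0000]  mean=-1.5550  Neff=1.2912  idx=[5, 5, 5, 5, 5, 5, 5, 5, 6]
step 2: w=[0.1250, 0.1250, 0.1250, 0.1250, 0.1250, 0.1250, 0.1250, 0.1250, 0.0000]  mean=-1.5900  Neff=8.0007  idx=[0, 1, 2, 3, 4, 4, 5, 6, 7]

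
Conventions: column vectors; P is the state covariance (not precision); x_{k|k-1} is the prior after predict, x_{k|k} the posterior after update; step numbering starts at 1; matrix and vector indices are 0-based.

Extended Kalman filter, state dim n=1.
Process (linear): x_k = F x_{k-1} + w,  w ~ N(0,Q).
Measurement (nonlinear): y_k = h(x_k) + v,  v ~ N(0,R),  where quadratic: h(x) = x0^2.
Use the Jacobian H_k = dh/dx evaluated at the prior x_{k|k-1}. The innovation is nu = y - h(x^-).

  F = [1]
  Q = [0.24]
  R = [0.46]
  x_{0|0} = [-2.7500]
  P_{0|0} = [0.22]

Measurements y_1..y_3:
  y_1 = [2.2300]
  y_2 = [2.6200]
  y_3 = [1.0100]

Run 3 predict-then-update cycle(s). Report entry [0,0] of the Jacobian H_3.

H_jac[0,0] = -3.3020

step 1: x^-=[-2.7500]  P^-=[0.4600]  H_jac=[-5.5000]  S=[14.3750]  K=[-0.1760]  nu=[-5.3325]  x^+=[-1.8115]  P^+=[0.0147]
step 2: x^-=[-1.8115]  P^-=[0.2547]  H_jac=[-3.6230]  S=[3.8034]  K=[-0.2426]  nu=[-0.6615]  x^+=[-1.6510]  P^+=[0.0308]
step 3: x^-=[-1.6510]  P^-=[0.2708]  H_jac=[-3.3020]  S=[3.4126]  K=[-0.2620]  nu=[-1.7158]  x^+=[-1.2014]  P^+=[0.0365]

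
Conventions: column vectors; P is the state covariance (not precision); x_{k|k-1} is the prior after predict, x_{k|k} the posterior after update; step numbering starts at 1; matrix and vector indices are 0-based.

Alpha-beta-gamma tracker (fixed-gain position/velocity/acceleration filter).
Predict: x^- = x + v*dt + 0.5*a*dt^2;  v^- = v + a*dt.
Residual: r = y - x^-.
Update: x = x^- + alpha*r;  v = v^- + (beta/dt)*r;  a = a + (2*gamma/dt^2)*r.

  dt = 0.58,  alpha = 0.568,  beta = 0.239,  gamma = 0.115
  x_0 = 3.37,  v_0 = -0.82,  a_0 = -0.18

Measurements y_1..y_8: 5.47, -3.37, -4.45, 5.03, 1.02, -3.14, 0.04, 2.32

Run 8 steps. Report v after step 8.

step 1: x_pred=2.8641  r=2.6059  x^+=4.3443  v^+=0.1494  a^+=1.6017
step 2: x_pred=4.7003  r=-8.0703  x^+=0.1164  v^+=-2.2472  a^+=-3.9161
step 3: x_pred=-1.8457  r=-2.6043  x^+=-3.3249  v^+=-5.5917  a^+=-5.6967
step 4: x_pred=-7.5263  r=12.5563  x^+=-0.3943  v^+=-3.7217  a^+=2.8881
step 5: x_pred=-2.0671  r=3.0871  x^+=-0.3136  v^+=-0.7745  a^+=4.9988
step 6: x_pred=0.0780  r=-3.2180  x^+=-1.7498  v^+=0.7988  a^+=2.7987
step 7: x_pred=-0.8158  r=0.8558  x^+=-0.3297  v^+=2.7747  a^+=3.3838
step 8: x_pred=1.8488  r=0.4712  x^+=2.1164  v^+=4.9315  a^+=3.7060

v_post = 4.9315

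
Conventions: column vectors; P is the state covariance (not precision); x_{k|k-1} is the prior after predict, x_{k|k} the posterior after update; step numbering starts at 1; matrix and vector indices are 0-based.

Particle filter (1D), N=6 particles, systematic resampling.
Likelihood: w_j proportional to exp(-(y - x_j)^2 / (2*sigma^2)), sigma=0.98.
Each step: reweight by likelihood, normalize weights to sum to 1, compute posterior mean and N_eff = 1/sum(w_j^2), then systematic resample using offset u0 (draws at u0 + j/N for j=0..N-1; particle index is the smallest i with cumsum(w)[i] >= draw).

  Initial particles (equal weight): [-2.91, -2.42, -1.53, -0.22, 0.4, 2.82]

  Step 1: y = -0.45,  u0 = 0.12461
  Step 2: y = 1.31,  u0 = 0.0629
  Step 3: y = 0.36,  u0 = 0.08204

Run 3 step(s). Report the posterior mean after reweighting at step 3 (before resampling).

step 1: w=[0.0180, 0.0556, 0.2286, 0.4082, 0.2880, 0.0016]  mean=-0.5067  Neff=3.2761  idx=[2, 2, 3, 3, 4, 4]
step 2: w=[0.0078, 0.0078, 0.1539, 0.1539, 0.3383, 0.3383]  mean=0.1790  Neff=3.6184  idx=[2, 3, 4, 4, 5, 5]
step 3: w=[0.1479, 0.1479, 0.1761, 0.1761, 0.1761, 0.1761]  mean=0.2166  Neff=5.9622  idx=[0, 1, 2, 3, 4, 5]

post_mean = 0.2166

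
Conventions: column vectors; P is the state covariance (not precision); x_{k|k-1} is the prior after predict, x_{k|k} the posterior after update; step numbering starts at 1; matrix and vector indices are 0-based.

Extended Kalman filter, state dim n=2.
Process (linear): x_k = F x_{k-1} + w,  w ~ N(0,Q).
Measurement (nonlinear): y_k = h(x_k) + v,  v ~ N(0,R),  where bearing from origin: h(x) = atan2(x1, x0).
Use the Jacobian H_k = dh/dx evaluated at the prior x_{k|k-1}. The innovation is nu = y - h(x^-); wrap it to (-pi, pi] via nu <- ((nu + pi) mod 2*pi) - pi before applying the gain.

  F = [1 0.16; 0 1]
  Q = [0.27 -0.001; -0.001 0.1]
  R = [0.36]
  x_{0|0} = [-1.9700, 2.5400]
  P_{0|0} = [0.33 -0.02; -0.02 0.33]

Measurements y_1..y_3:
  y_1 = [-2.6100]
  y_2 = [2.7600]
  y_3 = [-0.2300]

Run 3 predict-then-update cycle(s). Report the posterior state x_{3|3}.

x_post = [-0.2599, 2.9066]

step 1: x^-=[-1.5636, 2.5400]  P^-=[0.6020 0.0318; 0.0318 0.4300]  H_jac=[-0.2855 -0.1758]  S=[0.4255]  K=[-0.4171; -0.1989]  nu=[1.5506]  x^+=[-2.2103, 2.2315]  P^+=[0.5280 -0.0035; -0.0035 0.4132]
step 2: x^-=[-1.8532, 2.2315]  P^-=[0.8075 0.0616; 0.0616 0.5132]  H_jac=[-0.2652 -0.2202]  S=[0.4489]  K=[-0.5073; -0.2882]  nu=[0.4962]  x^+=[-2.1049, 2.0886]  P^+=[0.6920 -0.0040; -0.0040 0.4759]
step 3: x^-=[-1.7708, 2.0886]  P^-=[0.9729 0.0711; 0.0711 0.5759]  H_jac=[-0.2786 -0.2362]  S=[0.4770]  K=[-0.6034; -0.3267]  nu=[-2.5040]  x^+=[-0.2599, 2.9066]  P^+=[0.7992 -0.0229; -0.0229 0.5250]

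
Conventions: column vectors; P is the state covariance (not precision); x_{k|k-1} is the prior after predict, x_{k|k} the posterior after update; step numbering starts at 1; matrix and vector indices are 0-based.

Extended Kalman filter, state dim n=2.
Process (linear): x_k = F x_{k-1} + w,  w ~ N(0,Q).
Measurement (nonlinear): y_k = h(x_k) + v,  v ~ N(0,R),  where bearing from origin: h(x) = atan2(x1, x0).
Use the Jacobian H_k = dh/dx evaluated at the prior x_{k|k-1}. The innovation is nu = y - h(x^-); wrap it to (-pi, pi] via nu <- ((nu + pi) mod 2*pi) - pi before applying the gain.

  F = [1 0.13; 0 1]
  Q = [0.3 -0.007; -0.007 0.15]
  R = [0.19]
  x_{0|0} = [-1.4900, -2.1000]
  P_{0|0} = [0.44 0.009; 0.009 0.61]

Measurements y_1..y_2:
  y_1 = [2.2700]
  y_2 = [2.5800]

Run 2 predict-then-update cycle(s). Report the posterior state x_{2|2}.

x_post = [-3.1942, -0.3823]

step 1: x^-=[-1.7630, -2.1000]  P^-=[0.7526 0.0813; 0.0813 0.7600]  H_jac=[0.2793 -0.2345]  S=[0.2799]  K=[0.6831; -0.5557]  nu=[-1.7440]  x^+=[-2.9543, -1.1309]  P^+=[0.6221 0.1875; 0.1875 0.6736]
step 2: x^-=[-3.1013, -1.1309]  P^-=[0.9822 0.2681; 0.2681 0.8236]  H_jac=[0.1038 -0.2846]  S=[0.2515]  K=[0.1020; -0.8215]  nu=[-0.9113]  x^+=[-3.1942, -0.3823]  P^+=[0.9796 0.2892; 0.2892 0.6539]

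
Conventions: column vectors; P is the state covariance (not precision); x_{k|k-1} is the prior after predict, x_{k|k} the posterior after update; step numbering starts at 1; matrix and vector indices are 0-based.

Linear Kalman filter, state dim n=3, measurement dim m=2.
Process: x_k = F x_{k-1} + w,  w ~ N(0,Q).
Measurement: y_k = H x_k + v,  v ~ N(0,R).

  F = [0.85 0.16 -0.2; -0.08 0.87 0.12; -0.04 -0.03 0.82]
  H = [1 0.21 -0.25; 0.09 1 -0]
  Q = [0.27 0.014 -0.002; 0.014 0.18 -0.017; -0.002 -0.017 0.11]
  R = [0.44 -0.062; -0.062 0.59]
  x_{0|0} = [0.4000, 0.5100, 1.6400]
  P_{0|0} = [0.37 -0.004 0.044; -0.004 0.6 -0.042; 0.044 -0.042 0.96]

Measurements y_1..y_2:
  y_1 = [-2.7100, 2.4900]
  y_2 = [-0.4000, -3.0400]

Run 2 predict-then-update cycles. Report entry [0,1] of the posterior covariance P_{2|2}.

step 1: x^-=[0.0936, 0.6085, 1.3135]  P^-=[0.5777 0.0581 -0.1495; 0.0581 0.6413 0.0302; -0.1495 0.0302 0.7558]  S=[1.1892 0.1797; 0.1797 1.2464]  K=[0.5256 0.0126; 0.0791 0.5073; -0.2876 0.0549]  nu=[-2.6030, 1.8731]  x^+=[-1.2510, 1.3528, 2.1649]  P^+=[0.2466 -0.0474 0.0248; -0.0474 0.2987 0.0480; 0.0248 0.0480 0.6594]
step 2: x^-=[-1.2799, 1.5368, 1.7846]  P^-=[0.4578 -0.0159 -0.0944; -0.0159 0.4333 0.0747; -0.0944 0.0747 0.5499]  S=[0.9839 0.0374; 0.0374 1.0241]  K=[0.4856 0.0069; 0.0413 0.4202; -0.2224 0.0728]  nu=[1.0033, -4.4616]  x^+=[-0.8236, -0.2963, 1.2367]  P^+=[0.2255 -0.0463 0.0101; -0.0463 0.2495 0.0558; 0.0101 0.0558 0.4970]

P_post[0,1] = -0.0463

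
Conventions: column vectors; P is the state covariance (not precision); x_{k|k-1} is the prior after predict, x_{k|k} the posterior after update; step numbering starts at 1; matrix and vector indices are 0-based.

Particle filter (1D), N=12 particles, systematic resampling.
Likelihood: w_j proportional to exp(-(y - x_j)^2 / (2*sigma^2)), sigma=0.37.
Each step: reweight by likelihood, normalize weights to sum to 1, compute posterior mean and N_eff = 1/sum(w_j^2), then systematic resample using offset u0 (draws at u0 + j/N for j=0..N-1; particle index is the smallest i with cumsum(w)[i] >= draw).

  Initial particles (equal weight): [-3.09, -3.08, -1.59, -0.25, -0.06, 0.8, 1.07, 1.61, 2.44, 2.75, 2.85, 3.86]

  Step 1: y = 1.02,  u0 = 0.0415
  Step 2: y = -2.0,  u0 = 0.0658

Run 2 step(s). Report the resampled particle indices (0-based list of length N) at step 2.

step 1: w=[0.0000, 0.0000, 0.0000, 0.0013, 0.0066, 0.3940, 0.4659, 0.1319, 0.0003, 0.0000, 0.0000, 0.0000]  mean=1.0260  Neff=2.5659  idx=[5, 5, 5, 5, 5, 6, 6, 6, 6, 6, 7, 7]
step 2: w=[0.1994, 0.1994, 0.1994, 0.1994, 0.1994, 0.0006, 0.0006, 0.0006, 0.0006, 0.0006, 0.0000, 0.0000]  mean=0.8008  Neff=5.0306  idx=[0, 0, 1, 1, 2, 2, 2, 3, 3, 4, 4, 4]

resampled_idx = [0, 0, 1, 1, 2, 2, 2, 3, 3, 4, 4, 4]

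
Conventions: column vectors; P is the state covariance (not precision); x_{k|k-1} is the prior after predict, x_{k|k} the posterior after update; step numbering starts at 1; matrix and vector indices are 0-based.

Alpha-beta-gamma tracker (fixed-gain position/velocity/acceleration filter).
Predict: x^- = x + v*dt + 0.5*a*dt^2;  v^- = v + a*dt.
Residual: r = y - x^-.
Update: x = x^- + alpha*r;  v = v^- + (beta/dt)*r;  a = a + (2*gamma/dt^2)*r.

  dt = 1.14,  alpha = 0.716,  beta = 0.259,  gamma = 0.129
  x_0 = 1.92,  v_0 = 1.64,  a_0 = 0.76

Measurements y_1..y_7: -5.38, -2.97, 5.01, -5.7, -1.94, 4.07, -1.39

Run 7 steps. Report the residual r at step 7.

resid = -4.4285

step 1: x_pred=4.2834  r=-9.6634  x^+=-2.6356  v^+=0.3109  a^+=-1.1584
step 2: x_pred=-3.0339  r=0.0639  x^+=-2.9881  v^+=-0.9952  a^+=-1.1457
step 3: x_pred=-4.8671  r=9.8771  x^+=2.2049  v^+=-0.0573  a^+=0.8151
step 4: x_pred=2.6692  r=-8.3692  x^+=-3.3231  v^+=-1.0295  a^+=-0.8464
step 5: x_pred=-5.0468  r=3.1068  x^+=-2.8223  v^+=-1.2886  a^+=-0.2296
step 6: x_pred=-4.4405  r=8.5105  x^+=1.6530  v^+=0.3832  a^+=1.4599
step 7: x_pred=3.0385  r=-4.4285  x^+=-0.1323  v^+=1.0413  a^+=0.5807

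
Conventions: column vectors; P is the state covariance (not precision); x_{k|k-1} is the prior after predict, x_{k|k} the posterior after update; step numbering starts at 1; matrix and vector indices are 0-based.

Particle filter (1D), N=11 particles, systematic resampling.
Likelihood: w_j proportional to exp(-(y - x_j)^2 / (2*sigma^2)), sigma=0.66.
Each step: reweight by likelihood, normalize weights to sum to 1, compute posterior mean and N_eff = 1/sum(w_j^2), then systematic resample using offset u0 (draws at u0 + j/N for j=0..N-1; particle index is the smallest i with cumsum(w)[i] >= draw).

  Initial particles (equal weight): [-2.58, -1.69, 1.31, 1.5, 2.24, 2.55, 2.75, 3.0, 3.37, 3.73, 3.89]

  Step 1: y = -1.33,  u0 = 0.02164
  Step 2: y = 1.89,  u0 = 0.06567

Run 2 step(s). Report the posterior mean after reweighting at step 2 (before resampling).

step 1: w=[0.1618, 0.8378, 0.0003, 0.0001, 0.0000, 0.0000, 0.0000, 0.0000, 0.0000, 0.0000, 0.0000]  mean=-1.8327  Neff=1.3734  idx=[0, 0, 1, 1, 1, 1, 1, 1, 1, 1, 1]
step 2: w=[0.0000, 0.0000, 0.1111, 0.1111, 0.1111, 0.1111, 0.1111, 0.1111, 0.1111, 0.1111, 0.1111]  mean=-1.6901  Neff=9.0011  idx=[2, 3, 4, 5, 5, 6, 7, 8, 9, 9, 10]

post_mean = -1.6901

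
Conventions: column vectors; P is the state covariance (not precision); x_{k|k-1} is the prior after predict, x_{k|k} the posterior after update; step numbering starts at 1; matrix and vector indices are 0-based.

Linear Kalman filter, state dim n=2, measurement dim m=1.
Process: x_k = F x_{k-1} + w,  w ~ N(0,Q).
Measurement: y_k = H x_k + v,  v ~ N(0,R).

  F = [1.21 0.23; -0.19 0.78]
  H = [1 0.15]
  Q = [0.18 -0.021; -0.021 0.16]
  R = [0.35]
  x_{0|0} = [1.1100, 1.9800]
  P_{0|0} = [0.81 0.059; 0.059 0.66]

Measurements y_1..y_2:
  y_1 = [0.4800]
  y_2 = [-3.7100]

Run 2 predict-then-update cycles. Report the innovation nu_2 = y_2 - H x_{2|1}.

step 1: x^-=[1.7985, 1.3335]  P^-=[1.4337 -0.0357; -0.0357 0.5733]  S=[1.7859]  K=[0.7998; 0.0282]  nu=[-1.5185]  x^+=[0.5840, 1.2907]  P^+=[0.2913 -0.0759; -0.0759 0.5719]
step 2: x^-=[1.0035, 0.8958]  P^-=[0.5945 -0.0537; -0.0537 0.5410]  S=[0.9406]  K=[0.6235; 0.0292]  nu=[-4.8479]  x^+=[-2.0192, 0.7545]  P^+=[0.2289 -0.0708; -0.0708 0.5402]

innov = [-4.8479]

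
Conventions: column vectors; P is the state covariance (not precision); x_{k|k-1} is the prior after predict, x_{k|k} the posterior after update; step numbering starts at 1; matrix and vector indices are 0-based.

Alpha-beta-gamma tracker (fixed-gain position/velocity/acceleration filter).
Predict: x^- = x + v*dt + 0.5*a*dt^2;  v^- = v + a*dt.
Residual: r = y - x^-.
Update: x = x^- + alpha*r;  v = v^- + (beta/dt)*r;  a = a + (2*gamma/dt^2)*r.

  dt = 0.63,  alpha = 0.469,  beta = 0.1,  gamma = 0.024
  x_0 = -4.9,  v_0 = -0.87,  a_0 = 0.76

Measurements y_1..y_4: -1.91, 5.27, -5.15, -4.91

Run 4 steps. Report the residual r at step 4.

step 1: x_pred=-5.2973  r=3.3873  x^+=-3.7086  v^+=0.1465  a^+=1.1696
step 2: x_pred=-3.3843  r=8.6543  x^+=0.6746  v^+=2.2570  a^+=2.2163
step 3: x_pred=2.5363  r=-7.6863  x^+=-1.0686  v^+=2.4332  a^+=1.2867
step 4: x_pred=0.7197  r=-5.6297  x^+=-1.9206  v^+=2.3502  a^+=0.6059

resid = -5.6297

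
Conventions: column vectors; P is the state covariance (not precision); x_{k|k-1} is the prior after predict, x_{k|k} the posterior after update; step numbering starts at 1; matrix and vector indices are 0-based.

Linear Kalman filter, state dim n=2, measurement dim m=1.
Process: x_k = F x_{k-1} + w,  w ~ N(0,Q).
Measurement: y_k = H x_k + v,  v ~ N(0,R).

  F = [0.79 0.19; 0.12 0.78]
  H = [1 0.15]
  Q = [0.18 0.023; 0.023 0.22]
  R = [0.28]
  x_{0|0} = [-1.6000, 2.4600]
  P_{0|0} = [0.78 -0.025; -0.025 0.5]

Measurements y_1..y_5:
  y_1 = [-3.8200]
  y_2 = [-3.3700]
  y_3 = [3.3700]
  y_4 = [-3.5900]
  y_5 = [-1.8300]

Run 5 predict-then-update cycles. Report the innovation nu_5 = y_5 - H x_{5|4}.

step 1: x^-=[-0.7966, 1.7268]  P^-=[0.6773 0.1551; 0.1551 0.5308]  S=[1.0158]  K=[0.6897; 0.2310]  nu=[-3.2824]  x^+=[-3.0605, 0.9685]  P^+=[0.1941 -0.0068; -0.0068 0.4765]
step 2: x^-=[-2.2338, 0.3881]  P^-=[0.3163 0.1077; 0.1077 0.5114]  S=[0.6401]  K=[0.5194; 0.2881]  nu=[-1.1944]  x^+=[-2.8542, 0.0441]  P^+=[0.1436 0.0119; 0.0119 0.4583]
step 3: x^-=[-2.2464, -0.3081]  P^-=[0.2898 0.1122; 0.1122 0.5031]  S=[0.6147]  K=[0.4987; 0.3052]  nu=[5.6626]  x^+=[0.5778, 1.4202]  P^+=[0.1369 0.0186; 0.0186 0.4459]
step 4: x^-=[0.7263, 1.1771]  P^-=[0.2871 0.1139; 0.1139 0.4967]  S=[0.6124]  K=[0.4967; 0.3077]  nu=[-4.4928]  x^+=[-1.5052, -0.2053]  P^+=[0.1360 0.0203; 0.0203 0.4387]
step 5: x^-=[-1.2281, -0.3407]  P^-=[0.2868 0.1139; 0.1139 0.4927]  S=[0.6121]  K=[0.4965; 0.3068]  nu=[-0.5508]  x^+=[-1.5016, -0.5097]  P^+=[0.1359 0.0207; 0.0207 0.4351]

innov = [-0.5508]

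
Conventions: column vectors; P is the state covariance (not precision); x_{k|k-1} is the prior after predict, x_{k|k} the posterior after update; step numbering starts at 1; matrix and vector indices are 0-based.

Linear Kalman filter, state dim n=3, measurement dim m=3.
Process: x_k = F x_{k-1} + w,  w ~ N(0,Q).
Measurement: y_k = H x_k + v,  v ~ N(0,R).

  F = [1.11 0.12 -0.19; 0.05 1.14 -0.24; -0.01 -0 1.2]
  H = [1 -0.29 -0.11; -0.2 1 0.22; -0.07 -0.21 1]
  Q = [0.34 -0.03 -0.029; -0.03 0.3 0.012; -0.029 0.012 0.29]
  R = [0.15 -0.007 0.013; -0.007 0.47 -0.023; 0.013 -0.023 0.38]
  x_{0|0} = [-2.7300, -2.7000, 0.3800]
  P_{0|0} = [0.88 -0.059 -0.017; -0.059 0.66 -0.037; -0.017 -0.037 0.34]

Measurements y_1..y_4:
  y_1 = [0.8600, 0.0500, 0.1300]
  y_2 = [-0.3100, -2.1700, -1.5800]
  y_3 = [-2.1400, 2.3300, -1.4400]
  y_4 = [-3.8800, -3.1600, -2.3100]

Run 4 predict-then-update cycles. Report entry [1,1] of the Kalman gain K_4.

step 1: x^-=[-3.4265, -3.3057, 0.4833]  P^-=[1.4392 0.0634 -0.1442; 0.0634 1.1934 -0.1374; -0.1442 -0.1374 0.7801]  S=[1.6852 -0.6038 -0.2216; -0.6038 1.6857 -0.1836; -0.2216 -0.1836 1.2995]  K=[0.9119 0.1726 -0.0189; 0.0602 0.6828 -0.1953; 0.0127 0.1126 0.6483]  nu=[3.3810, 2.5641, -1.2874]  x^+=[0.1234, -1.1000, -0.0196]  P^+=[0.1685 0.1014 0.0338; 0.1014 0.3473 -0.0091; 0.0338 -0.0091 0.2444]
step 2: x^-=[0.0087, -1.2431, -0.0248]  P^-=[0.5746 0.1599 -0.0429; 0.1599 0.7816 -0.0700; -0.0429 -0.0700 0.6411]  S=[0.7103 -0.1932 -0.1051; -0.1932 1.2146 -0.1000; -0.1051 -0.1000 1.0985]  K=[0.7895 0.1534 -0.0168; 0.0558 0.5999 -0.1633; -0.0100 0.1142 0.6092]  nu=[-0.6819, -0.9197, -1.8157]  x^+=[-0.6403, -1.5363, -1.2290]  P^+=[0.1464 0.0898 0.0295; 0.0898 0.3044 -0.0049; 0.0295 -0.0049 0.2298]
step 3: x^-=[-0.6616, -1.4884, -1.4684]  P^-=[0.5448 0.1375 -0.0445; 0.1375 0.7214 -0.0602; -0.0445 -0.0602 0.6202]  S=[0.6892 -0.1951 -0.1043; -0.1951 1.1656 -0.0821; -0.1043 -0.0821 1.0702]  K=[0.7782 0.1450 -0.0172; 0.0459 0.5805 -0.1578; -0.0153 0.1128 0.6014]  nu=[-2.0716, 4.0092, -0.3305]  x^+=[-1.6864, 0.7959, -1.1830]  P^+=[0.1434 0.0856 0.0282; 0.0856 0.2943 -0.0049; 0.0282 -0.0049 0.2267]
step 4: x^-=[-1.5517, 1.1069, -1.4027]  P^-=[0.5402 0.1308 -0.0454; 0.1308 0.7077 -0.0593; -0.0454 -0.0593 0.6157]  S=[0.6876 -0.1975 -0.1042; -0.1975 1.1547 -0.0790; -0.1042 -0.0790 1.0647]  K=[0.7762 0.1426 -0.0174; 0.0427 0.5755 -0.1570; -0.0165 0.1121 0.5997]  nu=[-2.1616, -4.2686, -0.7834]  x^+=[-3.8245, -1.3191, -2.3153]  P^+=[0.1427 0.0844 0.0279; 0.0844 0.2918 -0.0051; 0.0279 -0.0051 0.2260]

K[1,1] = 0.5755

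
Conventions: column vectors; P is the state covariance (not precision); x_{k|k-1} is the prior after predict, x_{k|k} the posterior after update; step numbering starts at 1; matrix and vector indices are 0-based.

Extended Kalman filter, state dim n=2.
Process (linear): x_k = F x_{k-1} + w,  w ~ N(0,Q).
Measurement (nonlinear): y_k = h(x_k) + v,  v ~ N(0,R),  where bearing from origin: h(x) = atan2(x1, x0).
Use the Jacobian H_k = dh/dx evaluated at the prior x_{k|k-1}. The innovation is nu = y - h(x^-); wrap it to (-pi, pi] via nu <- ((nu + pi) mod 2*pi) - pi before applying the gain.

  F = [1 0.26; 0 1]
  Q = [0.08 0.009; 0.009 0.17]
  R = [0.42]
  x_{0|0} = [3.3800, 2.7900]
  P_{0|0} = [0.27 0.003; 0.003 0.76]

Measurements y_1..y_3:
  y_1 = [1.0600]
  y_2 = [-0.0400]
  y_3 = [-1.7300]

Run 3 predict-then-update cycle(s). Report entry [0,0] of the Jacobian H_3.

H_jac[0,0] = -0.0717

step 1: x^-=[4.1054, 2.7900]  P^-=[0.4029 0.2096; 0.2096 0.9300]  H_jac=[-0.1132 0.1666]  S=[0.4431]  K=[-0.0242; 0.2962]  nu=[0.4631]  x^+=[4.0942, 2.9272]  P^+=[0.4027 0.2128; 0.2128 0.8911]
step 2: x^-=[4.8553, 2.9272]  P^-=[0.6536 0.4535; 0.4535 1.0611]  H_jac=[-0.0911 0.1511]  S=[0.4372]  K=[0.0205; 0.2722]  nu=[-0.5825]  x^+=[4.8433, 2.7686]  P^+=[0.6534 0.4510; 0.4510 1.0287]
step 3: x^-=[5.5631, 2.7686]  P^-=[1.0374 0.7275; 0.7275 1.1987]  H_jac=[-0.0717 0.1441]  S=[0.4352]  K=[0.0699; 0.2770]  nu=[-2.1918]  x^+=[5.4099, 2.1615]  P^+=[1.0353 0.7191; 0.7191 1.1654]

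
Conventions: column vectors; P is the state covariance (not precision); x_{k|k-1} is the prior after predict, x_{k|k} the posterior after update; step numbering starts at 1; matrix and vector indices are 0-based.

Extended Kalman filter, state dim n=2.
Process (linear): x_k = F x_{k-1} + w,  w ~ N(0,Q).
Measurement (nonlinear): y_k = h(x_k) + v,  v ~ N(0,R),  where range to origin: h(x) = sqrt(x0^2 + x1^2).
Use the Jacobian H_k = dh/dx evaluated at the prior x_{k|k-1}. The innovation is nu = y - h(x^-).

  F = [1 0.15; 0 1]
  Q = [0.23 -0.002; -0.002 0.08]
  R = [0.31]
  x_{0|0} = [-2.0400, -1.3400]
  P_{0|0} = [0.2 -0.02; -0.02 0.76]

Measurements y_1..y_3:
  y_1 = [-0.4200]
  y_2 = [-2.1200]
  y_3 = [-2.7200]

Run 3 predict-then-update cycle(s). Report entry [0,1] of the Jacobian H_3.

step 1: x^-=[-2.2410, -1.3400]  P^-=[0.4411 0.0920; 0.0920 0.8400]  H_jac=[-0.8583 -0.5132]  S=[0.9372]  K=[-0.4543; -0.5442]  nu=[-3.0311]  x^+=[-0.8639, 0.3096]  P^+=[0.2476 -0.1397; -0.1397 0.5624]
step 2: x^-=[-0.8175, 0.3096]  P^-=[0.4484 -0.0574; -0.0574 0.6424]  H_jac=[-0.9352 0.3542]  S=[0.8207]  K=[-0.5357; 0.3426]  nu=[-2.9941]  x^+=[0.7864, -0.7162]  P^+=[0.2129 0.0932; 0.0932 0.5461]
step 3: x^-=[0.6790, -0.7162]  P^-=[0.4831 0.1732; 0.1732 0.6261]  H_jac=[0.6880 -0.7257]  S=[0.6955]  K=[0.2973; -0.4820]  nu=[-3.7069]  x^+=[-0.4229, 1.0704]  P^+=[0.4217 0.2728; 0.2728 0.4645]

H_jac[0,1] = -0.7257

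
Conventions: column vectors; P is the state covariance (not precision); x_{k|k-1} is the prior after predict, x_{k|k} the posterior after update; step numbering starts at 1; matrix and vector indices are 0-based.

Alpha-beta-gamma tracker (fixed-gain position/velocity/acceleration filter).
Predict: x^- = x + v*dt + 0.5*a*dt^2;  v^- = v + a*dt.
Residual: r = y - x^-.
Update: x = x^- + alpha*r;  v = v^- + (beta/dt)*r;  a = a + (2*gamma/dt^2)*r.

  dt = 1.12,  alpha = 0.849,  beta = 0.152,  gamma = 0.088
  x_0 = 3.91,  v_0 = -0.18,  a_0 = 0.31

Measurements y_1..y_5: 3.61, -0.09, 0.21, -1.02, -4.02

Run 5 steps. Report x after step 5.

x_post = -3.7361

step 1: x_pred=3.9028  r=-0.2928  x^+=3.6542  v^+=0.1275  a^+=0.2689
step 2: x_pred=3.9656  r=-4.0556  x^+=0.5224  v^+=-0.1218  a^+=-0.3001
step 3: x_pred=0.1978  r=0.0122  x^+=0.2082  v^+=-0.4562  a^+=-0.2984
step 4: x_pred=-0.4900  r=-0.5300  x^+=-0.9400  v^+=-0.8624  a^+=-0.3728
step 5: x_pred=-2.1396  r=-1.8804  x^+=-3.7361  v^+=-1.5351  a^+=-0.6366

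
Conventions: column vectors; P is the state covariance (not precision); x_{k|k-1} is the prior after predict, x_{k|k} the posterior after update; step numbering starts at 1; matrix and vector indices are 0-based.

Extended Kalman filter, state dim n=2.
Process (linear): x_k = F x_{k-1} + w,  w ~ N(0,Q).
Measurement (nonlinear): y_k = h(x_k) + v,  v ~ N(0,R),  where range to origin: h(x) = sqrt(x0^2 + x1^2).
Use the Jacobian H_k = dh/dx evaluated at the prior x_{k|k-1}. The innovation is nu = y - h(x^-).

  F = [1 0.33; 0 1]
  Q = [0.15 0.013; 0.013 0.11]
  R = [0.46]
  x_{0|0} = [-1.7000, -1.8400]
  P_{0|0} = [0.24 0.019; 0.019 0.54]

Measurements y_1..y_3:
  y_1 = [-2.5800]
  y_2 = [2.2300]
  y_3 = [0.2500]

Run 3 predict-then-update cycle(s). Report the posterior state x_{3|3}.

x_post = [0.3909, 0.9419]

step 1: x^-=[-2.3072, -1.8400]  P^-=[0.4613 0.2102; 0.2102 0.6500]  H_jac=[-0.7818 -0.6235]  S=[1.1996]  K=[-0.4099; -0.4748]  nu=[-5.5311]  x^+=[-0.0399, 0.7863]  P^+=[0.2598 -0.0233; -0.0233 0.3795]
step 2: x^-=[0.2196, 0.7863]  P^-=[0.4357 0.1149; 0.1149 0.4895]  H_jac=[0.2690 0.9631]  S=[1.0052]  K=[0.2267; 0.4998]  nu=[1.4136]  x^+=[0.5401, 1.4929]  P^+=[0.3840 0.0010; 0.0010 0.2384]
step 3: x^-=[1.0327, 1.4929]  P^-=[0.5607 0.0927; 0.0927 0.3484]  H_jac=[0.5689 0.8224]  S=[0.9639]  K=[0.4100; 0.3520]  nu=[-1.5653]  x^+=[0.3909, 0.9419]  P^+=[0.3986 -0.0464; -0.0464 0.2290]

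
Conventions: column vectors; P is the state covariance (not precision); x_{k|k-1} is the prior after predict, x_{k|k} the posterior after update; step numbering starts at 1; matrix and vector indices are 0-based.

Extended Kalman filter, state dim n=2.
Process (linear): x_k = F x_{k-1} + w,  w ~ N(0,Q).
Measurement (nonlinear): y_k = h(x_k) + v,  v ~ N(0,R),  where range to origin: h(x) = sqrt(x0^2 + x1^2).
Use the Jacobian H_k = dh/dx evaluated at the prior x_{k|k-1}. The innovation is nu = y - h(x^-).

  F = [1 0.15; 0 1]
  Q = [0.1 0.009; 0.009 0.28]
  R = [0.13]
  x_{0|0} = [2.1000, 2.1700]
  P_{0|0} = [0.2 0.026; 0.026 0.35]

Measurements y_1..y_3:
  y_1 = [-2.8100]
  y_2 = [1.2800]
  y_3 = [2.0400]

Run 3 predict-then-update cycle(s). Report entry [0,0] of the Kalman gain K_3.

step 1: x^-=[2.4255, 2.1700]  P^-=[0.3157 0.0875; 0.0875 0.6300]  H_jac=[0.7453 0.6668]  S=[0.6724]  K=[0.4367; 0.7217]  nu=[-6.0645]  x^+=[-0.2227, -2.2069]  P^+=[0.1875 -0.1244; -0.1244 0.2798]
step 2: x^-=[-0.5537, -2.2069]  P^-=[0.2564 -0.0734; -0.0734 0.5598]  H_jac=[-0.2434 -0.9699]  S=[0.6371]  K=[0.0138; -0.8241]  nu=[-0.9953]  x^+=[-0.5675, -1.3867]  P^+=[0.2563 -0.0662; -0.0662 0.1271]
step 3: x^-=[-0.7755, -1.3867]  P^-=[0.3393 -0.0381; -0.0381 0.4071]  H_jac=[-0.4881 -0.8728]  S=[0.4885]  K=[-0.2710; -0.6893]  nu=[0.4512]  x^+=[-0.8978, -1.6977]  P^+=[0.3035 -0.1293; -0.1293 0.1750]

K[0,0] = -0.2710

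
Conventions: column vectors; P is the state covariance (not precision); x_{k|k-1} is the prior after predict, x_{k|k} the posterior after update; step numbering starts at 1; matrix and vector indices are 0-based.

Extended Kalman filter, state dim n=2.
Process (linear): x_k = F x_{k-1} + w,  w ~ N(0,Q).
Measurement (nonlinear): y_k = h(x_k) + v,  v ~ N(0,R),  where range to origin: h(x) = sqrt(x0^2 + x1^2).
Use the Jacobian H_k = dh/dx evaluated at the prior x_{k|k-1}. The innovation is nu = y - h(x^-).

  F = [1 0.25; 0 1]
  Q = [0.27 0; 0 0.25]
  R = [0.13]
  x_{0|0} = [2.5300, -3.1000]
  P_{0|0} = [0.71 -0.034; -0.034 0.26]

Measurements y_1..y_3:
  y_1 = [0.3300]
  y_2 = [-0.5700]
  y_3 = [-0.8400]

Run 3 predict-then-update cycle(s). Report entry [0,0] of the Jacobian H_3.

H_jac[0,0] = 0.9970

step 1: x^-=[1.7550, -3.1000]  P^-=[0.9793 0.0310; 0.0310 0.5100]  H_jac=[0.4927 -0.8702]  S=[0.7273]  K=[0.6262; -0.5892]  nu=[-3.2323]  x^+=[-0.2691, -1.1955]  P^+=[0.6940 0.2994; 0.2994 0.2575]
step 2: x^-=[-0.5680, -1.1955]  P^-=[1.1298 0.3637; 0.3637 0.5075]  H_jac=[-0.4292 -0.9032]  S=[1.0341]  K=[-0.7866; -0.5942]  nu=[-1.8936]  x^+=[0.9214, -0.0703]  P^+=[0.4900 -0.1196; -0.1196 0.1424]
step 3: x^-=[0.9039, -0.0703]  P^-=[0.7091 -0.0840; -0.0840 0.3924]  H_jac=[0.9970 -0.0775]  S=[0.8502]  K=[0.8392; -0.1343]  nu=[-1.7466]  x^+=[-0.5619, 0.1643]  P^+=[0.1103 0.0118; 0.0118 0.3770]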